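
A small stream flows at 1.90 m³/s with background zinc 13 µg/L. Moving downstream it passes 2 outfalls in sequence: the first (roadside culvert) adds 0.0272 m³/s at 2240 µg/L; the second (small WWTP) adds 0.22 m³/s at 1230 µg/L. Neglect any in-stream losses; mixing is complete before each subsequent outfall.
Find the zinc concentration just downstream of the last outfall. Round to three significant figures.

166 µg/L

Below outfall 1: Q → 1.927 m³/s, C = (1.900·13.00 + 0.02720·2240)/1.927 = 44.43 µg/L.
Below outfall 2: Q → 2.147 m³/s, C = (1.927·44.43 + 0.2200·1230)/2.147 = 165.9 µg/L.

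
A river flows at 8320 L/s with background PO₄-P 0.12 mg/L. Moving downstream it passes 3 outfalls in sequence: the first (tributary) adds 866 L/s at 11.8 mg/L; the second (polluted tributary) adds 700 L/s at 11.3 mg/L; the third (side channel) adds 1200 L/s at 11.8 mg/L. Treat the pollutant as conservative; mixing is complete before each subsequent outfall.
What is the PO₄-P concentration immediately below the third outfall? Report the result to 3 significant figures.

3.00 mg/L

Below outfall 1: Q → 9186 L/s, C = (8320·0.1200 + 866.0·11.80)/9186 = 1.221 mg/L.
Below outfall 2: Q → 9886 L/s, C = (9186·1.221 + 700.0·11.30)/9886 = 1.935 mg/L.
Below outfall 3: Q → 11090 L/s, C = (9886·1.935 + 1200·11.80)/11090 = 3.003 mg/L.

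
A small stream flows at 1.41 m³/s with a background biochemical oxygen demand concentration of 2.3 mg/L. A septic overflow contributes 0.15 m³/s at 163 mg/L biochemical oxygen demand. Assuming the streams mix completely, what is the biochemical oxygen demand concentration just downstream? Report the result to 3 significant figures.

Flow-weighted average: C = (1.410·2.300 + 0.1500·163.0) / 1.560 = 27.69/1.560 = 17.75 mg/L.

17.8 mg/L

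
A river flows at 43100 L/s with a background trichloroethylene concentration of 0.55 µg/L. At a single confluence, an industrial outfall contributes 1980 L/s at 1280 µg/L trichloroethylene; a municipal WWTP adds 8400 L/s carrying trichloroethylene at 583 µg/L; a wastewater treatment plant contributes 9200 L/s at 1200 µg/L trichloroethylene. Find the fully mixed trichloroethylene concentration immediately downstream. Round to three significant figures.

Mass balance: C = (43100·0.5500 + 1980·1280 + 8400·583.0 + 9200·1200) / 62680 = 18500000/62680 = 295.1 µg/L.

295 µg/L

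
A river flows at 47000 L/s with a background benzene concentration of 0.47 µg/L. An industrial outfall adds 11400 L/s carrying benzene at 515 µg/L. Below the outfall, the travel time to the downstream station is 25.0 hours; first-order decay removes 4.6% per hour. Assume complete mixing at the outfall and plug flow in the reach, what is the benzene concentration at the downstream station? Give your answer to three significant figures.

Conservation of mass: C = (47000·0.4700 + 11400·515.0) / 58400 = 5893000/58400 = 100.9 µg/L.
4.6%/h lost → k = −ln(1 − 0.046) = 0.04709 h⁻¹.
Applying C = C₀e^(−kt): 100.9 × 0.3081 = 31.09 µg/L.

31.1 µg/L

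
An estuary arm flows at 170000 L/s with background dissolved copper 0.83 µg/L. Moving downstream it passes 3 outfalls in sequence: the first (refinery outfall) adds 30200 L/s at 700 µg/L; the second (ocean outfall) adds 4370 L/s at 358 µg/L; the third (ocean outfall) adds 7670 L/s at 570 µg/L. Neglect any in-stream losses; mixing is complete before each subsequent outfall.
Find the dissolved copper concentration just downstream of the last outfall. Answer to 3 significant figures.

128 µg/L

Below outfall 1: Q → 200200 L/s, C = (170000·0.8300 + 30200·700.0)/200200 = 106.3 µg/L.
Below outfall 2: Q → 204600 L/s, C = (200200·106.3 + 4370·358.0)/204600 = 111.7 µg/L.
Below outfall 3: Q → 212200 L/s, C = (204600·111.7 + 7670·570.0)/212200 = 128.2 µg/L.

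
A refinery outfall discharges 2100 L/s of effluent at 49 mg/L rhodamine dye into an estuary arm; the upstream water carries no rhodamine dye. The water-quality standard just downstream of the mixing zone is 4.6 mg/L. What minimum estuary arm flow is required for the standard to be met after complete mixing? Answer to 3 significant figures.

Set C_mix = 4.6: (Q·0 + 2100·49.00) / (Q + 2100) = 4.6
→ Q = 2100·(49.00 − 4.6)/(4.6 − 0) = 20270 L/s.

20300 L/s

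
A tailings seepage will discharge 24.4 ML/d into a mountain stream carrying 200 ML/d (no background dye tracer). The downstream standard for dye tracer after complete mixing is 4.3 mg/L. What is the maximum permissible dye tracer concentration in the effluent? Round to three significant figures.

At the limit, (Qr·Cr + Qe·Cₑ)/(Qr + Qe) = 4.3:
Cₑ = (224.4·4.3 − 200.0·0) / 24.40 = 39.55 mg/L.

39.5 mg/L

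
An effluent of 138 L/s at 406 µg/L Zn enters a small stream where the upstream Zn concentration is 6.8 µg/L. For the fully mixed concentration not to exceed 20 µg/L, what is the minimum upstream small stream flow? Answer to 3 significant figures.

Set C_mix = 20: (Q·6.800 + 138.0·406.0) / (Q + 138.0) = 20
→ Q = 138.0·(406.0 − 20)/(20 − 6.800) = 4035 L/s.

4040 L/s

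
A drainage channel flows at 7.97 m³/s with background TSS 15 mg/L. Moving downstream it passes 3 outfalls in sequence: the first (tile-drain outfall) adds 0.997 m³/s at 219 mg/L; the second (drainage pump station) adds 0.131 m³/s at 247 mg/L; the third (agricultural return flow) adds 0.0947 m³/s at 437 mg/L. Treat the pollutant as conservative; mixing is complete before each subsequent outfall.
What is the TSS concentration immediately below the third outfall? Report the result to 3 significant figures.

44.8 mg/L

Below outfall 1: Q → 8.967 m³/s, C = (7.970·15.00 + 0.9970·219.0)/8.967 = 37.68 mg/L.
Below outfall 2: Q → 9.098 m³/s, C = (8.967·37.68 + 0.1310·247.0)/9.098 = 40.70 mg/L.
Below outfall 3: Q → 9.193 m³/s, C = (9.098·40.70 + 0.09470·437.0)/9.193 = 44.78 mg/L.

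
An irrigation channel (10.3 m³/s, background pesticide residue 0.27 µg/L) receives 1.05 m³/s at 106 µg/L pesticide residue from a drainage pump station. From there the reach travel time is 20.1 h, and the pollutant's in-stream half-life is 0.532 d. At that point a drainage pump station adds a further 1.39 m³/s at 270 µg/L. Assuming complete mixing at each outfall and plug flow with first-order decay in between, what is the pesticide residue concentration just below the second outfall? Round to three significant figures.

32.5 µg/L

Mixed concentration C = ΣQC/ΣQ = (10.30·0.2700 + 1.050·106.0) / 11.35 = 114.1/11.35 = 10.05 µg/L; combined flow 11.35 m³/s.
Half-life 0.532 d → k = ln 2 / 0.532 = 1.303 d⁻¹.
Decay over the reach: 10.05·exp(−kt) = 10.05·0.3358 = 3.375 µg/L.
At the second outfall, C = (11.35·3.375 + 1.390·270.0) / (11.35 + 1.390) = 32.47 µg/L.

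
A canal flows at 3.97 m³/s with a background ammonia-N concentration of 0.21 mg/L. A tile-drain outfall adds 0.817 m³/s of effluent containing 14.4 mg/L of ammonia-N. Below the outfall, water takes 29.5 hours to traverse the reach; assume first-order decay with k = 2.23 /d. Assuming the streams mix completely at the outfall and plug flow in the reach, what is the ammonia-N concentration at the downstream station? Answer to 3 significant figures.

0.170 mg/L

Conservation of mass: C = (3.970·0.2100 + 0.8170·14.40) / 4.787 = 12.60/4.787 = 2.632 mg/L.
After decay, C = 2.632 × e^(−kt) = 2.632 × 0.06450 = 0.1698 mg/L.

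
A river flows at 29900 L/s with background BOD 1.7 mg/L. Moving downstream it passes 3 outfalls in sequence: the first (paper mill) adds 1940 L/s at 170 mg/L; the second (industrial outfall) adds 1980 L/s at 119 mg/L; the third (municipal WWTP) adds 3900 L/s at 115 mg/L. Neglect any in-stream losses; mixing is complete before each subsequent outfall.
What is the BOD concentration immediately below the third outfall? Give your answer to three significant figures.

After outfall 1: Q = 29900 + 1940 = 31840 L/s; C = (29900·1.700 + 1940·170.0)/31840 = 11.95 mg/L.
After outfall 2: Q = 31840 + 1980 = 33820 L/s; C = (31840·11.95 + 1980·119.0)/33820 = 18.22 mg/L.
After outfall 3: Q = 33820 + 3900 = 37720 L/s; C = (33820·18.22 + 3900·115.0)/37720 = 28.23 mg/L.

28.2 mg/L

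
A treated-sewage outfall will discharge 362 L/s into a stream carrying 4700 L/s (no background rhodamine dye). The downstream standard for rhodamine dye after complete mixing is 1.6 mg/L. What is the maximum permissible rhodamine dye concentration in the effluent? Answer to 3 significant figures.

22.4 mg/L

At the limit, (Qr·Cr + Qe·Cₑ)/(Qr + Qe) = 1.6:
Cₑ = (5062·1.6 − 4700·0) / 362.0 = 22.37 mg/L.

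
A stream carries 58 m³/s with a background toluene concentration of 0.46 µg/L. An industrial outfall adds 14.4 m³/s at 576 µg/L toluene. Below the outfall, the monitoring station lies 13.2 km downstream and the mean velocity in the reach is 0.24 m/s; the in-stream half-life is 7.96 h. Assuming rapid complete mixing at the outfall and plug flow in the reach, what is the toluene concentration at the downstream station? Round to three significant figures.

Mass balance: C = (58.00·0.4600 + 14.40·576.0) / 72.40 = 8321/72.40 = 114.9 µg/L.
Travel time t = 13.2·1000 / 0.24 = 55000 s = 15.28 h.
Half-life 7.96 h → k = ln 2 / 7.96 = 0.08708 h⁻¹ = 2.090 d⁻¹.
After decay, C = 114.9 × e^(−kt) = 114.9 × 0.2644 = 30.39 µg/L.

30.4 µg/L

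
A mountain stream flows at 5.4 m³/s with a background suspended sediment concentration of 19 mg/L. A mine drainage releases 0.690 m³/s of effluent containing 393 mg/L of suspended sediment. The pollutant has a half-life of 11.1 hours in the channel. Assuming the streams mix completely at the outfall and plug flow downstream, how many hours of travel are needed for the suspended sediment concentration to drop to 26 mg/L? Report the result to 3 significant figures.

Mass balance: C = (5.400·19.00 + 0.6900·393.0) / 6.090 = 373.8/6.090 = 61.37 mg/L.
Half-life 11.1 h → k = ln 2 / 11.1 = 0.06245 h⁻¹ = 1.499 d⁻¹.
61.37·exp(−k·t) = 26 → t = ln(61.37/26)/k = 49520 s = 13.75 h.

13.8 h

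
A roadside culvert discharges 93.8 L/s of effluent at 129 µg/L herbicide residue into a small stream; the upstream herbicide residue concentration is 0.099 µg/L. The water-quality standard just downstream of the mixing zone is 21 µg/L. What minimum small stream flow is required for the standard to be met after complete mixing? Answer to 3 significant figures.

485 L/s

Set C_mix = 21: (Q·0.09900 + 93.80·129.0) / (Q + 93.80) = 21
→ Q = 93.80·(129.0 − 21)/(21 − 0.09900) = 484.7 L/s.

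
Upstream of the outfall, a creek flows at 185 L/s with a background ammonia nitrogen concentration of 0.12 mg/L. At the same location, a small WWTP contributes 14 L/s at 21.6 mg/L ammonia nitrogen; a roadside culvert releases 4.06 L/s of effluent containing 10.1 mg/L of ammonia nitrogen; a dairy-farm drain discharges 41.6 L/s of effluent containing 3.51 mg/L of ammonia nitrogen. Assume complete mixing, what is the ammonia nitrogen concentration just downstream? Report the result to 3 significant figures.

2.09 mg/L

Flow-weighted average: C = (185.0·0.1200 + 14.00·21.60 + 4.060·10.10 + 41.60·3.510) / 244.7 = 511.6/244.7 = 2.091 mg/L.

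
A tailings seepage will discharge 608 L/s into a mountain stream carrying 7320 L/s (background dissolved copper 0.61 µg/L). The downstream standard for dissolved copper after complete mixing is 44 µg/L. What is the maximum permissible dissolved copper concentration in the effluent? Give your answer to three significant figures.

At the limit, (Qr·Cr + Qe·Cₑ)/(Qr + Qe) = 44:
Cₑ = (7928·44 − 7320·0.6100) / 608.0 = 566.4 µg/L.

566 µg/L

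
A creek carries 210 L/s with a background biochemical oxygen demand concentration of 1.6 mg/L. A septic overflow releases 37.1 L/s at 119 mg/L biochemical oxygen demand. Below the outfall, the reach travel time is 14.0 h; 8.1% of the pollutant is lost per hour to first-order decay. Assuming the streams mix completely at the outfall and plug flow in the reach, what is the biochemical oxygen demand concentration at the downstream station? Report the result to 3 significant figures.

Mixed concentration C = ΣQC/ΣQ = (210.0·1.600 + 37.10·119.0) / 247.1 = 4751/247.1 = 19.23 mg/L.
8.1%/h lost → k = −ln(1 − 0.081) = 0.08447 h⁻¹.
First-order decay: C = 19.23·exp(−k·t) = 19.23·0.3065 = 5.893 mg/L.

5.89 mg/L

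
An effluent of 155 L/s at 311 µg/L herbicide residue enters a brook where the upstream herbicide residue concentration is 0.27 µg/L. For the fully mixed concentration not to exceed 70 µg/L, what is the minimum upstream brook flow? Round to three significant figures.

Set C_mix = 70: (Q·0.2700 + 155.0·311.0) / (Q + 155.0) = 70
→ Q = 155.0·(311.0 − 70)/(70 − 0.2700) = 535.7 L/s.

536 L/s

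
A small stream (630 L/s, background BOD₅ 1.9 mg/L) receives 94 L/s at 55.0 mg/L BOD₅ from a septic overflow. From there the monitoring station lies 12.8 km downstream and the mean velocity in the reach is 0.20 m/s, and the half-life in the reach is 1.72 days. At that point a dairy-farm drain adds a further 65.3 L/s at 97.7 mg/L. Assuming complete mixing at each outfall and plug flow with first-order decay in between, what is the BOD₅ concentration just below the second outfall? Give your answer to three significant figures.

14.1 mg/L

Mixed concentration C = ΣQC/ΣQ = (630.0·1.900 + 94.00·55.00) / 724.0 = 6367/724.0 = 8.794 mg/L; combined flow 724.0 L/s.
Travel time t = 12.8·1000 / 0.20 = 64000 s = 17.78 h.
Half-life 1.72 d → k = ln 2 / 1.72 = 0.4030 d⁻¹.
Applying C = C₀e^(−kt): 8.794 × 0.7419 = 6.525 mg/L.
Second outfall: C = (724.0·6.525 + 65.30·97.70)/789.3 = 14.07 mg/L.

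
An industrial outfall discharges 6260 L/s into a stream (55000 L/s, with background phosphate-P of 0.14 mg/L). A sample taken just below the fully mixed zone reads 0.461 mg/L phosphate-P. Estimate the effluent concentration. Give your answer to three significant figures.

3.28 mg/L

Mass balance: 55000·0.1400 + 6260·Cₑ = 61260·0.4610
→ Cₑ = (61260·0.4610 − 55000·0.1400) / 6260 = 3.281 mg/L.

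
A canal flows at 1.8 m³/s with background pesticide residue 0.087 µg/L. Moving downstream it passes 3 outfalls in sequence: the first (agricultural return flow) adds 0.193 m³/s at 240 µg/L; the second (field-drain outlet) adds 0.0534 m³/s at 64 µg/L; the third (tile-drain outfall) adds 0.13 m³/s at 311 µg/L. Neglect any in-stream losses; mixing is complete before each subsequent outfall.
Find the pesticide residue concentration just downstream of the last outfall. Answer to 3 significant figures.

41.5 µg/L

Below outfall 1: Q → 1.993 m³/s, C = (1.800·0.08700 + 0.1930·240.0)/1.993 = 23.32 µg/L.
Below outfall 2: Q → 2.046 m³/s, C = (1.993·23.32 + 0.05340·64.00)/2.046 = 24.38 µg/L.
Below outfall 3: Q → 2.176 m³/s, C = (2.046·24.38 + 0.1300·311.0)/2.176 = 41.50 µg/L.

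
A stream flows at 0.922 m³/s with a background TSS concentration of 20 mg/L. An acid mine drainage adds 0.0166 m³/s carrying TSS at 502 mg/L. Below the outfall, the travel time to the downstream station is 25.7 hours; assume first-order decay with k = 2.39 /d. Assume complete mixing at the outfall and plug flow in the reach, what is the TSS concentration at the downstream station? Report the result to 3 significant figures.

2.21 mg/L

Mixed concentration C = ΣQC/ΣQ = (0.9220·20.00 + 0.01660·502.0) / 0.9386 = 26.77/0.9386 = 28.52 mg/L.
First-order decay: C = 28.52·exp(−k·t) = 28.52·0.07736 = 2.207 mg/L.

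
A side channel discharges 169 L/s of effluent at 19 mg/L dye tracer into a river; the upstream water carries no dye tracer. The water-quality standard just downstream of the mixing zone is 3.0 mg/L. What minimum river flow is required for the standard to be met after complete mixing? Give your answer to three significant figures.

901 L/s

Set C_mix = 3.0: (Q·0 + 169.0·19.00) / (Q + 169.0) = 3.0
→ Q = 169.0·(19.00 − 3.0)/(3.0 − 0) = 901.3 L/s.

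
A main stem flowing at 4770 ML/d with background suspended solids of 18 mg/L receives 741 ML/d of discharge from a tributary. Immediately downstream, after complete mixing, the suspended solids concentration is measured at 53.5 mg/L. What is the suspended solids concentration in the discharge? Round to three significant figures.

282 mg/L

Mass balance: 4770·18.00 + 741.0·Cₑ = 5511·53.50
→ Cₑ = (5511·53.50 − 4770·18.00) / 741.0 = 282.0 mg/L.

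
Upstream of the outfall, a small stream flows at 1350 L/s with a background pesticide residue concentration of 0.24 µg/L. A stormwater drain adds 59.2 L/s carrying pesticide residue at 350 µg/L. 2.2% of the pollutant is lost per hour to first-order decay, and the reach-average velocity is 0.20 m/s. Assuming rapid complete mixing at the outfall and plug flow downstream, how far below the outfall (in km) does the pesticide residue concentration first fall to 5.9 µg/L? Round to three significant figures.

Conservation of mass: C = (1350·0.2400 + 59.20·350.0) / 1409 = 21040/1409 = 14.93 µg/L.
2.2%/h lost → k = −ln(1 − 0.022) = 0.02225 h⁻¹.
Set 14.93·exp(−k·t) = 5.9 → t = ln(14.93/5.9)/k = 150300 s = 41.74 h.
Distance = v·t = 0.20·150300 = 30060 m = 30.06 km.

30.1 km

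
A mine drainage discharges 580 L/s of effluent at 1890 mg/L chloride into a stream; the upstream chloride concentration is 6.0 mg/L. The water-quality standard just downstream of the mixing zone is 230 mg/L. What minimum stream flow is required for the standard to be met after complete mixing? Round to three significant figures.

Set C_mix = 230: (Q·6.000 + 580.0·1890) / (Q + 580.0) = 230
→ Q = 580.0·(1890 − 230)/(230 − 6.000) = 4298 L/s.

4300 L/s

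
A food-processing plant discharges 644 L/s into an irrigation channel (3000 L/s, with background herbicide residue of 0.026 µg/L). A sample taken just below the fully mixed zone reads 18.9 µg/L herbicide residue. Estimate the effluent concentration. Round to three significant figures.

Mass balance: 3000·0.02600 + 644.0·Cₑ = 3644·18.90
→ Cₑ = (3644·18.90 − 3000·0.02600) / 644.0 = 106.8 µg/L.

107 µg/L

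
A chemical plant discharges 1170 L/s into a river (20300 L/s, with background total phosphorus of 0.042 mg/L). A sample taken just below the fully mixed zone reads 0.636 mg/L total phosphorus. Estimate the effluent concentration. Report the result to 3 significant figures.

10.9 mg/L

Mass balance: 20300·0.04200 + 1170·Cₑ = 21470·0.6360
→ Cₑ = (21470·0.6360 − 20300·0.04200) / 1170 = 10.94 mg/L.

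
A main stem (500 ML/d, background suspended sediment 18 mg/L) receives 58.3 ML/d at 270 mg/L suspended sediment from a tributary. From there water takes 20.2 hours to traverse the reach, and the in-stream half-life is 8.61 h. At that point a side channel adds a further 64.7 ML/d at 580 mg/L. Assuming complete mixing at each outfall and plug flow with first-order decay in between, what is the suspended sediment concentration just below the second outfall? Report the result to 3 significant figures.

Mass balance: C = (500.0·18.00 + 58.30·270.0) / 558.3 = 24740/558.3 = 44.31 mg/L; combined flow 558.3 ML/d.
Half-life 8.61 h → k = ln 2 / 8.61 = 0.08050 h⁻¹ = 1.932 d⁻¹.
Applying C = C₀e^(−kt): 44.31 × 0.1967 = 8.716 mg/L.
Second outfall: C = (558.3·8.716 + 64.70·580.0)/623.0 = 68.04 mg/L.

68.0 mg/L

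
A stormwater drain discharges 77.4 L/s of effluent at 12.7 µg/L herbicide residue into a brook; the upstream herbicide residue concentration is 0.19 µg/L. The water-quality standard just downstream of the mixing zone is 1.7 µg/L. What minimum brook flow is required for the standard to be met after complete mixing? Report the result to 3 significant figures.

Set C_mix = 1.7: (Q·0.1900 + 77.40·12.70) / (Q + 77.40) = 1.7
→ Q = 77.40·(12.70 − 1.7)/(1.7 − 0.1900) = 563.8 L/s.

564 L/s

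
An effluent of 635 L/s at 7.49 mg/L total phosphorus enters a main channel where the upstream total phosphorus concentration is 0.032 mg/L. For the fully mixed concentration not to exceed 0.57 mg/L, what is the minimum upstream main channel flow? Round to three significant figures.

8170 L/s

Set C_mix = 0.57: (Q·0.03200 + 635.0·7.490) / (Q + 635.0) = 0.57
→ Q = 635.0·(7.490 − 0.57)/(0.57 − 0.03200) = 8168 L/s.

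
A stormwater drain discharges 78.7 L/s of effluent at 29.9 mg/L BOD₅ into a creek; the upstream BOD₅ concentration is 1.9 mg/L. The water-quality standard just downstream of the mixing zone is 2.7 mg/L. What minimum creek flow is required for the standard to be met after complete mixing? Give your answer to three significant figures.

2680 L/s

Set C_mix = 2.7: (Q·1.900 + 78.70·29.90) / (Q + 78.70) = 2.7
→ Q = 78.70·(29.90 − 2.7)/(2.7 − 1.900) = 2676 L/s.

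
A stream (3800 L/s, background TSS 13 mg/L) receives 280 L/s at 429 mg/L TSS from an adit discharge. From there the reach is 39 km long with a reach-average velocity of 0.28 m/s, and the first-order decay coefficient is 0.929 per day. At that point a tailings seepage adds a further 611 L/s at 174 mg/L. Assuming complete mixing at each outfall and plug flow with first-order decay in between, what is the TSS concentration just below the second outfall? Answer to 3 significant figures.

30.7 mg/L

Flow-weighted average: C = (3800·13.00 + 280.0·429.0) / 4080 = 169500/4080 = 41.55 mg/L; combined flow 4080 L/s.
Travel time t = 39·1000 / 0.28 = 139300 s = 38.69 h.
First-order decay: C = 41.55·exp(−k·t) = 41.55·0.2237 = 9.293 mg/L.
Second outfall: C = (4080·9.293 + 611.0·174.0)/4691 = 30.75 mg/L.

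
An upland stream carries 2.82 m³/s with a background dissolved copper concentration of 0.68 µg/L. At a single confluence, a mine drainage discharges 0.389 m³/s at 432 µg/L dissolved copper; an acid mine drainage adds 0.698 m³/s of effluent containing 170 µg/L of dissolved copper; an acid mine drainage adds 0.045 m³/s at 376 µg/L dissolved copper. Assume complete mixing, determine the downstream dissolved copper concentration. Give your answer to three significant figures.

Mixed concentration C = ΣQC/ΣQ = (2.820·0.6800 + 0.3890·432.0 + 0.6980·170.0 + 0.04500·376.0) / 3.952 = 305.5/3.952 = 77.31 µg/L.

77.3 µg/L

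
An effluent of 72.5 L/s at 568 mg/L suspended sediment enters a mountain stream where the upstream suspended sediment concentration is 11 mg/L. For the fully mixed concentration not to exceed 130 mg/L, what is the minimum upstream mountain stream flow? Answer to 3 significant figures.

Set C_mix = 130: (Q·11.00 + 72.50·568.0) / (Q + 72.50) = 130
→ Q = 72.50·(568.0 − 130)/(130 − 11.00) = 266.8 L/s.

267 L/s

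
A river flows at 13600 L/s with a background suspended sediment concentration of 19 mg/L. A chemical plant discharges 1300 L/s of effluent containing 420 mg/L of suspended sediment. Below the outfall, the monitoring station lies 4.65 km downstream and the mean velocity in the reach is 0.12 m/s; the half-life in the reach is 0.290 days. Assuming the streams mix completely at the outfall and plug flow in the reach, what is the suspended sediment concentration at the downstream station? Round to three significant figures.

Conservation of mass: C = (13600·19.00 + 1300·420.0) / 14900 = 804400/14900 = 53.99 mg/L.
Travel time t = 4.65·1000 / 0.12 = 38750 s = 10.76 h.
Half-life 0.290 d → k = ln 2 / 0.290 = 2.390 d⁻¹.
Decay over the reach: 53.99·exp(−kt) = 53.99·0.3423 = 18.48 mg/L.

18.5 mg/L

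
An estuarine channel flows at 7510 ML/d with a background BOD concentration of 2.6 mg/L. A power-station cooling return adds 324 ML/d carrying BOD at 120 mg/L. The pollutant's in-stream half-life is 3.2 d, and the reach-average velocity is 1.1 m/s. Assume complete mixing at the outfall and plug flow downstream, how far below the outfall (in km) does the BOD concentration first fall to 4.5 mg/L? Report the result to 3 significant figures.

Conservation of mass: C = (7510·2.600 + 324.0·120.0) / 7834 = 58410/7834 = 7.455 mg/L.
Half-life 3.2 d → k = ln 2 / 3.2 = 0.2166 d⁻¹.
Set 7.455·exp(−k·t) = 4.5 → t = ln(7.455/4.5)/k = 201400 s = 55.94 h.
Distance = v·t = 1.1·201400 = 221500 m = 221.5 km.

222 km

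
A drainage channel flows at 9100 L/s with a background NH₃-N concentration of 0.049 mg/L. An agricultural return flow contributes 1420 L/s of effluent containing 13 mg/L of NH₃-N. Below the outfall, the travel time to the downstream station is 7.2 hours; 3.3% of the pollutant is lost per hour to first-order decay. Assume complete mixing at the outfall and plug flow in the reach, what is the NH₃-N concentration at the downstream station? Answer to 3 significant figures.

Conservation of mass: C = (9100·0.04900 + 1420·13.00) / 10520 = 18910/10520 = 1.797 mg/L.
3.3%/h lost → k = −ln(1 − 0.033) = 0.03356 h⁻¹.
First-order decay: C = 1.797·exp(−k·t) = 1.797·0.7854 = 1.411 mg/L.

1.41 mg/L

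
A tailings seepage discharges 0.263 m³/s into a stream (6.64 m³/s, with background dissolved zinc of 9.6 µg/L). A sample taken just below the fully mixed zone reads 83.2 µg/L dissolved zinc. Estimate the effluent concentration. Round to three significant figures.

Mass balance: 6.640·9.600 + 0.2630·Cₑ = 6.903·83.20
→ Cₑ = (6.903·83.20 − 6.640·9.600) / 0.2630 = 1941 µg/L.

1940 µg/L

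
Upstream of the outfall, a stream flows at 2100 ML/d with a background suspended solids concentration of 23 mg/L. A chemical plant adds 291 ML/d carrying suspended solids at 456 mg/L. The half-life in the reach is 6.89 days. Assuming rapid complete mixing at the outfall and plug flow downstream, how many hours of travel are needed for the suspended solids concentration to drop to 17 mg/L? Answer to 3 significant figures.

356 h

Flow-weighted average: C = (2100·23.00 + 291.0·456.0) / 2391 = 181000/2391 = 75.70 mg/L.
Half-life 6.89 d → k = ln 2 / 6.89 = 0.1006 d⁻¹.
75.70·exp(−k·t) = 17 → t = ln(75.70/17)/k = 1283000 s = 356.3 h.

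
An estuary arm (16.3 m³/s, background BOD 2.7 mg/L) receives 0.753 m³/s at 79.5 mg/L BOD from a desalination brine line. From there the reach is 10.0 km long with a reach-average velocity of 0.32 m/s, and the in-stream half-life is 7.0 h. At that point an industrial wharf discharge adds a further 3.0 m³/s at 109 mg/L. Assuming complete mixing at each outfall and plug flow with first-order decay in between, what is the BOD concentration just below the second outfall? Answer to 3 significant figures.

Mixed concentration C = ΣQC/ΣQ = (16.30·2.700 + 0.7530·79.50) / 17.05 = 103.9/17.05 = 6.091 mg/L; combined flow 17.05 m³/s.
Travel time t = 10.0·1000 / 0.32 = 31250 s = 8.681 h.
Half-life 7.0 h → k = ln 2 / 7.0 = 0.09902 h⁻¹ = 2.377 d⁻¹.
Applying C = C₀e^(−kt): 6.091 × 0.4233 = 2.579 mg/L.
At the second outfall, C = (17.05·2.579 + 3.000·109.0) / (17.05 + 3.000) = 18.50 mg/L.

18.5 mg/L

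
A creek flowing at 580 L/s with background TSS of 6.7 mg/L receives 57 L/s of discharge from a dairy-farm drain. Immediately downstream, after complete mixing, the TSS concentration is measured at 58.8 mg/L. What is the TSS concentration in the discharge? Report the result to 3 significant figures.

589 mg/L

Mass balance: 580.0·6.700 + 57.00·Cₑ = 637.0·58.80
→ Cₑ = (637.0·58.80 − 580.0·6.700) / 57.00 = 588.9 mg/L.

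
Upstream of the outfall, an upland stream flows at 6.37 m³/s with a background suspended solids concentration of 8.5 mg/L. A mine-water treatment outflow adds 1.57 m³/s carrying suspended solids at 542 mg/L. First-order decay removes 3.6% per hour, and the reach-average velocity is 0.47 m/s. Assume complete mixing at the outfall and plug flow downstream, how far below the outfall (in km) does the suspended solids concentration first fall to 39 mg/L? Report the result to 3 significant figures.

49.5 km

After mixing, C = (6.370·8.500 + 1.570·542.0) / 7.940 = 905.1/7.940 = 114.0 mg/L.
3.6%/h lost → k = −ln(1 − 0.036) = 0.03666 h⁻¹.
Set 114.0·exp(−k·t) = 39 → t = ln(114.0/39)/k = 105300 s = 29.25 h.
Distance = v·t = 0.47·105300 = 49500 m = 49.50 km.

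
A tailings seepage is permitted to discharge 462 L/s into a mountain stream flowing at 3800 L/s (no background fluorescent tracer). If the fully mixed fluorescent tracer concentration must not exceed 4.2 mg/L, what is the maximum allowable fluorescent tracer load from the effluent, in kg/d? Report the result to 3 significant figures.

Mass balance at the limit: 3800·0 + 462.0·Cₑ = 4262·4.2 → Cₑ = 38.75 mg/L.
462.0 L/s = 0.4620 m³/s. Load = 0.4620 m³/s × 38.75 g/m³ × 86 400 s/d = 1547 kg/d.

1550 kg/d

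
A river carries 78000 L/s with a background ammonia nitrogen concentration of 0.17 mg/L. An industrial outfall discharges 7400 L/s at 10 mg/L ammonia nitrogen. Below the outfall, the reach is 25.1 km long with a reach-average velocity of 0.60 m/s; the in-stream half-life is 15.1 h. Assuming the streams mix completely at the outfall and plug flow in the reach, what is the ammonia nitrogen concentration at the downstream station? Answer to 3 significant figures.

Mass balance: C = (78000·0.1700 + 7400·10.00) / 85400 = 87260/85400 = 1.022 mg/L.
Travel time t = 25.1·1000 / 0.60 = 41830 s = 11.62 h.
Half-life 15.1 h → k = ln 2 / 15.1 = 0.04590 h⁻¹ = 1.102 d⁻¹.
First-order decay: C = 1.022·exp(−k·t) = 1.022·0.5866 = 0.5994 mg/L.

0.599 mg/L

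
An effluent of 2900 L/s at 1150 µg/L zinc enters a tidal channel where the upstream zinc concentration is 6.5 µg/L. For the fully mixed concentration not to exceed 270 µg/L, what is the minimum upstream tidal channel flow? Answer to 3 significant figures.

Set C_mix = 270: (Q·6.500 + 2900·1150) / (Q + 2900) = 270
→ Q = 2900·(1150 − 270)/(270 − 6.500) = 9685 L/s.

9690 L/s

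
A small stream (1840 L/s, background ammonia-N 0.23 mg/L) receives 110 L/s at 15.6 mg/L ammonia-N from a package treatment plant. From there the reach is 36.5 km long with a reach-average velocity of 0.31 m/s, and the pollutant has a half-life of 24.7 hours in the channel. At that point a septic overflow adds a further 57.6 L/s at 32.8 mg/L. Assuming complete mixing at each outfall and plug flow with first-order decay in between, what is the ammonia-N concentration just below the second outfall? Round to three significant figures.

1.37 mg/L

Flow-weighted average: C = (1840·0.2300 + 110.0·15.60) / 1950 = 2139/1950 = 1.097 mg/L; combined flow 1950 L/s.
Travel time t = 36.5·1000 / 0.31 = 117700 s = 32.71 h.
Half-life 24.7 h → k = ln 2 / 24.7 = 0.02806 h⁻¹ = 0.6735 d⁻¹.
Decay over the reach: 1.097·exp(−kt) = 1.097·0.3994 = 0.4381 mg/L.
At the second outfall, C = (1950·0.4381 + 57.60·32.80) / (1950 + 57.60) = 1.367 mg/L.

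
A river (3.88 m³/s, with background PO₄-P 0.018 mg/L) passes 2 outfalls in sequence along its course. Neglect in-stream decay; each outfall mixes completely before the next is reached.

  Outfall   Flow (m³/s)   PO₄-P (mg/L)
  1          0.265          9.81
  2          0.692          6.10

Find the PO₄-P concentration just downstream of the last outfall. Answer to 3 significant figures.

1.42 mg/L

Outfall 1: combined Q = 4.145 m³/s; C = (3.880·0.01800 + 0.2650·9.810)/4.145 = 0.6440 mg/L.
Outfall 2: combined Q = 4.837 m³/s; C = (4.145·0.6440 + 0.6920·6.100)/4.837 = 1.425 mg/L.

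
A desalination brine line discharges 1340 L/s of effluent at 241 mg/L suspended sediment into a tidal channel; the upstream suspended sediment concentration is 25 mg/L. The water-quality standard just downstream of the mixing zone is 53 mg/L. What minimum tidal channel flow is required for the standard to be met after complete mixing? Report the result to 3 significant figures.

9000 L/s

Set C_mix = 53: (Q·25.00 + 1340·241.0) / (Q + 1340) = 53
→ Q = 1340·(241.0 − 53)/(53 − 25.00) = 8997 L/s.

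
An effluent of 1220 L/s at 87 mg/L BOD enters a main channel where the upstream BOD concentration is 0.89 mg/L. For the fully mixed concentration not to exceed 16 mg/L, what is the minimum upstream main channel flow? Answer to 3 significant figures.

5730 L/s

Set C_mix = 16: (Q·0.8900 + 1220·87.00) / (Q + 1220) = 16
→ Q = 1220·(87.00 − 16)/(16 − 0.8900) = 5733 L/s.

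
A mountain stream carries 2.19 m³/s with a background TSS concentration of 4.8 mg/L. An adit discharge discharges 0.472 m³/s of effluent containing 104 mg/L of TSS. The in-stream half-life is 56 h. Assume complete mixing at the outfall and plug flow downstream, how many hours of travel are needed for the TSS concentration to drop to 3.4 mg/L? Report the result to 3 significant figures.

152 h

Conservation of mass: C = (2.190·4.800 + 0.4720·104.0) / 2.662 = 59.60/2.662 = 22.39 mg/L.
Half-life 56 h → k = ln 2 / 56 = 0.01238 h⁻¹ = 0.2971 d⁻¹.
22.39·exp(−k·t) = 3.4 → t = ln(22.39/3.4)/k = 548200 s = 152.3 h.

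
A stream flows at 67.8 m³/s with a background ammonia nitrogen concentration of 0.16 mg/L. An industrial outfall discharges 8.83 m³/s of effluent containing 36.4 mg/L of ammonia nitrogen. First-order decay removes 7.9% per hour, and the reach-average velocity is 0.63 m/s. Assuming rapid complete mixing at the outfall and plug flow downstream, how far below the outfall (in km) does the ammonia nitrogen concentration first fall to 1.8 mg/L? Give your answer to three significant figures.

Flow-weighted average: C = (67.80·0.1600 + 8.830·36.40) / 76.63 = 332.3/76.63 = 4.336 mg/L.
7.9%/h lost → k = −ln(1 − 0.079) = 0.08230 h⁻¹.
Set 4.336·exp(−k·t) = 1.8 → t = ln(4.336/1.8)/k = 38460 s = 10.68 h.
Distance = v·t = 0.63·38460 = 24230 m = 24.23 km.

24.2 km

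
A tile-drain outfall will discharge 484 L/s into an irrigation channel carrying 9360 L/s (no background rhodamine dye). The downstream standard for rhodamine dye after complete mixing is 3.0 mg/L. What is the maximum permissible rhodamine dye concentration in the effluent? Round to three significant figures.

61.0 mg/L

At the limit, (Qr·Cr + Qe·Cₑ)/(Qr + Qe) = 3.0:
Cₑ = (9844·3.0 − 9360·0) / 484.0 = 61.02 mg/L.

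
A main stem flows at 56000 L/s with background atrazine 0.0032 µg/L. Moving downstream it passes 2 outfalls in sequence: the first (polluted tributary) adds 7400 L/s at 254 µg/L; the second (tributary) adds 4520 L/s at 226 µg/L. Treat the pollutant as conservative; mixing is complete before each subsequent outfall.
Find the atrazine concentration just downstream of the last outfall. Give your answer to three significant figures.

Outfall 1: combined Q = 63400 L/s; C = (56000·0.003200 + 7400·254.0)/63400 = 29.65 µg/L.
Outfall 2: combined Q = 67920 L/s; C = (63400·29.65 + 4520·226.0)/67920 = 42.72 µg/L.

42.7 µg/L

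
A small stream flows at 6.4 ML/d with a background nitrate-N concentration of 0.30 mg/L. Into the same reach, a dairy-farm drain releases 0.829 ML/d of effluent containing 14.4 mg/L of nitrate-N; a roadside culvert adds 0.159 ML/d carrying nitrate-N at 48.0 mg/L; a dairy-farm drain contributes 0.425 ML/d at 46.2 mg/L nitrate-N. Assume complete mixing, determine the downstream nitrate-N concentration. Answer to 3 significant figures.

5.26 mg/L

Mass balance: C = (6.400·0.3000 + 0.8290·14.40 + 0.1590·48.00 + 0.4250·46.20) / 7.813 = 41.12/7.813 = 5.264 mg/L.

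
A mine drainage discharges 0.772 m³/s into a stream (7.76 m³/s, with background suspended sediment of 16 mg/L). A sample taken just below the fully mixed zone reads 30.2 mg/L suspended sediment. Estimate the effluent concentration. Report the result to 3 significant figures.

173 mg/L

Mass balance: 7.760·16.00 + 0.7720·Cₑ = 8.532·30.20
→ Cₑ = (8.532·30.20 − 7.760·16.00) / 0.7720 = 172.9 mg/L.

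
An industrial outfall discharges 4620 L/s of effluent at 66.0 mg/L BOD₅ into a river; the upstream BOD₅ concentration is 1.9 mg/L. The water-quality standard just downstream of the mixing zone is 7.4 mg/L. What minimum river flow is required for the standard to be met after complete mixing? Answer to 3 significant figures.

49200 L/s

Set C_mix = 7.4: (Q·1.900 + 4620·66.00) / (Q + 4620) = 7.4
→ Q = 4620·(66.00 − 7.4)/(7.4 − 1.900) = 49220 L/s.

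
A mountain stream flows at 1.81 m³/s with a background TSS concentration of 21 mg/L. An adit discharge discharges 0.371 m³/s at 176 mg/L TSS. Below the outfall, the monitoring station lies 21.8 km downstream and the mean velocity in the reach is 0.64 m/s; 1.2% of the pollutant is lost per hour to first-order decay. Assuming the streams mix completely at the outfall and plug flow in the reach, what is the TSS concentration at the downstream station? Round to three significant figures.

42.3 mg/L

Mass balance: C = (1.810·21.00 + 0.3710·176.0) / 2.181 = 103.3/2.181 = 47.37 mg/L.
Travel time t = 21.8·1000 / 0.64 = 34060 s = 9.462 h.
1.2%/h lost → k = −ln(1 − 0.012) = 0.01207 h⁻¹.
First-order decay: C = 47.37·exp(−k·t) = 47.37·0.8921 = 42.25 mg/L.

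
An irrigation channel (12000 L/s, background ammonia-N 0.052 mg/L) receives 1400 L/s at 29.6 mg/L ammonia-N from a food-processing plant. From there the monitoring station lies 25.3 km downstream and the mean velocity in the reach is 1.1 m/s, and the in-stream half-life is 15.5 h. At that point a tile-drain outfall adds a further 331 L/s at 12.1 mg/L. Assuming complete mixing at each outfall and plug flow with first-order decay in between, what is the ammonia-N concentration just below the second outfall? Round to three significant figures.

2.59 mg/L

Conservation of mass: C = (12000·0.05200 + 1400·29.60) / 13400 = 42060/13400 = 3.139 mg/L; combined flow 13400 L/s.
Travel time t = 25.3·1000 / 1.1 = 23000 s = 6.389 h.
Half-life 15.5 h → k = ln 2 / 15.5 = 0.04472 h⁻¹ = 1.073 d⁻¹.
Applying C = C₀e^(−kt): 3.139 × 0.7515 = 2.359 mg/L.
Second outfall: C = (13400·2.359 + 331.0·12.10)/13730 = 2.594 mg/L.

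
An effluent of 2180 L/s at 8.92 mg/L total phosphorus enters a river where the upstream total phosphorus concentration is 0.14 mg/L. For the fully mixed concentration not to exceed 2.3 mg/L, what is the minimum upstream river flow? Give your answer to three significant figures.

6680 L/s

Set C_mix = 2.3: (Q·0.1400 + 2180·8.920) / (Q + 2180) = 2.3
→ Q = 2180·(8.920 − 2.3)/(2.3 − 0.1400) = 6681 L/s.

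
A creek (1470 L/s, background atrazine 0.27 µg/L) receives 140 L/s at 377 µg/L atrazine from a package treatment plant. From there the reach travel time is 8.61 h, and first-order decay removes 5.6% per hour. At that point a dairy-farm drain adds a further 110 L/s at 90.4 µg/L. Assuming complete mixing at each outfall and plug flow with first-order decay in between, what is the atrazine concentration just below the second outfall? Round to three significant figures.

24.6 µg/L

Mixed concentration C = ΣQC/ΣQ = (1470·0.2700 + 140.0·377.0) / 1610 = 53180/1610 = 33.03 µg/L; combined flow 1610 L/s.
5.6%/h lost → k = −ln(1 − 0.056) = 0.05763 h⁻¹.
Decay over the reach: 33.03·exp(−kt) = 33.03·0.6088 = 20.11 µg/L.
Second outfall: C = (1610·20.11 + 110.0·90.40)/1720 = 24.61 µg/L.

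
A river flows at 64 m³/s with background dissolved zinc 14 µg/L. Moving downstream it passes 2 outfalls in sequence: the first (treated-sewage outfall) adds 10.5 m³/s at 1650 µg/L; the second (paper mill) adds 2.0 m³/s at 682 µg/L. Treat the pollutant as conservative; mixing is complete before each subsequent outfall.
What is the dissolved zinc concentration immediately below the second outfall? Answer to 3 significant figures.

After outfall 1: Q = 64.00 + 10.50 = 74.50 m³/s; C = (64.00·14.00 + 10.50·1650)/74.50 = 244.6 µg/L.
After outfall 2: Q = 74.50 + 2.000 = 76.50 m³/s; C = (74.50·244.6 + 2.000·682.0)/76.50 = 256.0 µg/L.

256 µg/L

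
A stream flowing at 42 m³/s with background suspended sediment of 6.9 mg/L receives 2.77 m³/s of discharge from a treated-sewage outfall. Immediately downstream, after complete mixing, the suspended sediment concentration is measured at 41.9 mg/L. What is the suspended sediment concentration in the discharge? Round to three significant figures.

573 mg/L

Mass balance: 42.00·6.900 + 2.770·Cₑ = 44.77·41.90
→ Cₑ = (44.77·41.90 − 42.00·6.900) / 2.770 = 572.6 mg/L.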